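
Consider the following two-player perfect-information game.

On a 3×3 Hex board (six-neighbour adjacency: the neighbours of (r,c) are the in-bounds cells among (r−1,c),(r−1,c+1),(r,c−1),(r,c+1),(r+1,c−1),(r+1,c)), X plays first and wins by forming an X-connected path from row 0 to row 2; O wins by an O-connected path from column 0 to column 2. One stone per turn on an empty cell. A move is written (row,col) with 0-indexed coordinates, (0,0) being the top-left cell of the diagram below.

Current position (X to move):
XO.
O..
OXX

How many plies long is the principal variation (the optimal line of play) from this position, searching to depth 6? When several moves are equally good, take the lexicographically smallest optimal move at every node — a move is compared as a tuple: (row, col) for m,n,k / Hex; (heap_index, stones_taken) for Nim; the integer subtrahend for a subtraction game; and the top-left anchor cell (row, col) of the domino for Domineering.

PV length from [XO./O../OXX]: 3 plies

ply 1, X at XO./O../OXX | (0,2)=+1→XOX/O../OXX*; (1,1)=-1→XO./OX./OXX; (1,2)=-1→XO./O.X/OXX
ply 2, O at XOX/O../OXX | (1,1)=-1→XOX/OO./OXX*; (1,2)=-1→XOX/O.O/OXX
ply 3, X at XOX/OO./OXX | (1,2)=+1→XOX/OOX/OXX*
ply 4: XOX/OOX/OXX is terminal -1 (O); from XO./O../OXX depth 6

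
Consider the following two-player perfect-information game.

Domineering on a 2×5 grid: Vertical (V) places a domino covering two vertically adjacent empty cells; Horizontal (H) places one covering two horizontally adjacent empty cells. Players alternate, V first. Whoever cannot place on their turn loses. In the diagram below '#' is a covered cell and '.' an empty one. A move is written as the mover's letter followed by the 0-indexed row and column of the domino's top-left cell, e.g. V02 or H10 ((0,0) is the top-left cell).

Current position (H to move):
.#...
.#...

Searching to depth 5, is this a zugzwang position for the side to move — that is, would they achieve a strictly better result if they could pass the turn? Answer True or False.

zugzwang(.#.../.#..., H) = False

p1 H@[.#.../.#...]: H02[.###./.#...]-1* H03[.#.##/.#...]-1 H12[.#.../.###.]-1 H13[.#.../.#.##]-1
p2 V@[.###./.#...]: V00[####./##...]-1 V04[.####/.#..#]+1*
p3 H@[.####/.#..#]: H12[.####/.####]-1*
p4 V@[.####/.####]: V00[#####/#####]+1*
p5 H@[#####/#####] terminal -1; root [.#.../.#...] d5
suppose H passes — search the same position with V to move:
pass> p1 V@[.#.../.#...]: V00[##.../##...]-1 V02[.##../.##..]-1 V03[.#.#./.#.#.]+1* V04[.#..#/.#..#]-1
pass> p2 H@[.#.#./.#.#.] terminal -1; root [.#.../.#...] d5
for H: play -1, pass -1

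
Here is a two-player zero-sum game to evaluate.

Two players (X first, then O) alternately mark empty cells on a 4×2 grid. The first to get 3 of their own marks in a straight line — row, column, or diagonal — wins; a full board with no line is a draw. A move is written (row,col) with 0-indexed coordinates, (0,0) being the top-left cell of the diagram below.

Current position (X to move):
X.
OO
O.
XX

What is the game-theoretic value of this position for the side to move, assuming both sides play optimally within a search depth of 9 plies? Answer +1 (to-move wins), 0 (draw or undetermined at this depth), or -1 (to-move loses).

ply 1, X at X./OO/O./XX | (0,1)=+0→XX/OO/O./XX*; (2,1)=+0→X./OO/OX/XX
ply 2, O at XX/OO/O./XX | (2,1)=+0→XX/OO/OO/XX*
ply 3: XX/OO/OO/XX is terminal +0 (X); from X./OO/O./XX depth 9

value(X./OO/O./XX, X) = 0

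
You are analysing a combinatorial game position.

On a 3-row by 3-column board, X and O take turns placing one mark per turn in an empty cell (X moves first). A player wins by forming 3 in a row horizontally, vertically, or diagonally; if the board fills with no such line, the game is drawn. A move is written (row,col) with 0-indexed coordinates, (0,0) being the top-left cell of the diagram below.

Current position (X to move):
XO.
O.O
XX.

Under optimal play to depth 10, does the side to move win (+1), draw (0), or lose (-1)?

[XO./O.O/XX.] X move#1: (0,2):-1/XOX/O.O/XX., (1,1):+1/XO./OXO/XX.*, (2,2):+1/XO./O.O/XXX
[XO./OXO/XX.] O move#2: (0,2):-1/XOO/OXO/XX.*, (2,2):-1/XO./OXO/XXO
[XOO/OXO/XX.] X move#3: (2,2):+1/XOO/OXO/XXX*
[XOO/OXO/XXX] end (terminal -1, O#4); searched XO./O.O/XX. to 10

value(XO./O.O/XX., X) = +1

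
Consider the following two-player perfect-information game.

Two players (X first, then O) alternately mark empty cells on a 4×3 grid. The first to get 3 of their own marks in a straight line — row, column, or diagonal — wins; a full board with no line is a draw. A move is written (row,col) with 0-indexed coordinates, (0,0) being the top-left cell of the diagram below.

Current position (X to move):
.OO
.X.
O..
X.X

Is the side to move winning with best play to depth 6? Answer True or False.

p1 X@[.OO/.X./O../X.X]: (0,0)[XOO/.X./O../X.X]+1* (1,0)[.OO/XX./O../X.X]-1 (1,2)[.OO/.XX/O../X.X]-1 (2,1)[.OO/.X./OX./X.X]-1 (2,2)[.OO/.X./O.X/X.X]-1 (3,1)[.OO/.X./O../XXX]+1
p2 O@[XOO/.X./O../X.X]: (1,0)[XOO/OX./O../X.X]-1* (1,2)[XOO/.XO/O../X.X]-1 (2,1)[XOO/.X./OO./X.X]-1 (2,2)[XOO/.X./O.O/X.X]-1 (3,1)[XOO/.X./O../XOX]-1
p3 X@[XOO/OX./O../X.X]: (1,2)[XOO/OXX/O../X.X]+1* (2,1)[XOO/OX./OX./X.X]+1 (2,2)[XOO/OX./O.X/X.X]+1 (3,1)[XOO/OX./O../XXX]+1
p4 O@[XOO/OXX/O../X.X]: (2,1)[XOO/OXX/OO./X.X]-1* (2,2)[XOO/OXX/O.O/X.X]-1 (3,1)[XOO/OXX/O../XOX]-1
p5 X@[XOO/OXX/OO./X.X]: (2,2)[XOO/OXX/OOX/X.X]+1* (3,1)[XOO/OXX/OO./XXX]+1
p6 O@[XOO/OXX/OOX/X.X] terminal -1; root [.OO/.X./O../X.X] d6

X winning at [.OO/.X./O../X.X]: True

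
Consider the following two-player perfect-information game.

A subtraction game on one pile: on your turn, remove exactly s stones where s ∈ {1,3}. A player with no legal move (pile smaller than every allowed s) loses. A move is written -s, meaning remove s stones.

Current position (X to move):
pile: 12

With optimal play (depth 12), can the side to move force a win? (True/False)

X winning at [12]: False

[12] X move#1: -1:-1/11*, -3:-1/9
[11] O move#2: -1:+1/10*, -3:+1/8
[10] X move#3: -1:-1/9*, -3:-1/7
[9] O move#4: -1:+1/8*, -3:+1/6
[8] X move#5: -1:-1/7*, -3:-1/5
[7] O move#6: -1:+1/6*, -3:+1/4
[6] X move#7: -1:-1/5*, -3:-1/3
[5] O move#8: -1:+1/4*, -3:+1/2
[4] X move#9: -1:-1/3*, -3:-1/1
[3] O move#10: -1:+1/2*, -3:+1/0
[2] X move#11: -1:-1/1*
[1] O move#12: -1:+1/0*
[0] end (terminal -1, X#13); searched 12 to 12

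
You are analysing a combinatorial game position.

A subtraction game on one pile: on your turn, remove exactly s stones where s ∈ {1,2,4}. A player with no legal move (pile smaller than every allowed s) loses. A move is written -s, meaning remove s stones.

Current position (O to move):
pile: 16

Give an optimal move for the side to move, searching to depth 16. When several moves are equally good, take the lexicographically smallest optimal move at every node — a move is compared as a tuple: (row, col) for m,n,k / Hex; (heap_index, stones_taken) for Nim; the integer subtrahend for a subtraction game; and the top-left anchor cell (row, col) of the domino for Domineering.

O's best at [16]: -1

[16] O move#1: -1:+1/15*, -2:-1/14, -4:+1/12
[15] X move#2: -1:-1/14*, -2:-1/13, -4:-1/11
[14] O move#3: -1:-1/13, -2:+1/12*, -4:-1/10
[12] X move#4: -1:-1/11*, -2:-1/10, -4:-1/8
[11] O move#5: -1:-1/10, -2:+1/9*, -4:-1/7
[9] X move#6: -1:-1/8*, -2:-1/7, -4:-1/5
[8] O move#7: -1:-1/7, -2:+1/6*, -4:-1/4
[6] X move#8: -1:-1/5*, -2:-1/4, -4:-1/2
[5] O move#9: -1:-1/4, -2:+1/3*, -4:-1/1
[3] X move#10: -1:-1/2*, -2:-1/1
[2] O move#11: -1:-1/1, -2:+1/0*
[0] end (terminal -1, X#12); searched 16 to 16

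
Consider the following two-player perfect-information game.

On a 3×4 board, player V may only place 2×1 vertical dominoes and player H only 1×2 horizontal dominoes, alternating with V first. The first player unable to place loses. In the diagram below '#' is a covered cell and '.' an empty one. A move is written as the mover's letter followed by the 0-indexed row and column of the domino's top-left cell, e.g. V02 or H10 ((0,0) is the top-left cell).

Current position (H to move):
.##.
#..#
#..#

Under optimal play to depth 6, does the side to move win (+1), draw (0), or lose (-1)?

[.##./#..#/#..#] H move#1: H11:+1/.##./####/#..#*, H21:+1/.##./#..#/####
[.##./####/#..#] end (terminal -1, V#2); searched .##./#..#/#..# to 6

value(.##./#..#/#..#, H) = +1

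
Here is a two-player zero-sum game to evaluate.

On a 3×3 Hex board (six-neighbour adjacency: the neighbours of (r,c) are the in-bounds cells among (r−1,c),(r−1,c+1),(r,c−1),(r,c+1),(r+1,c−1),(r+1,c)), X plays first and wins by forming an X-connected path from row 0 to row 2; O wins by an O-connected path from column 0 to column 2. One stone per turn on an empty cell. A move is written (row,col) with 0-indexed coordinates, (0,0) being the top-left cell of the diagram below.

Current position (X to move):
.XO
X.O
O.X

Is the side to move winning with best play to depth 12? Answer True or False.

X winning at [.XO/X.O/O.X]: False

[.XO/X.O/O.X] X move#1: (0,0):-1/XXO/X.O/O.X*, (1,1):-1/.XO/XXO/O.X, (2,1):-1/.XO/X.O/OXX
[XXO/X.O/O.X] O move#2: (1,1):+1/XXO/XOO/O.X*, (2,1):+1/XXO/X.O/OOX
[XXO/XOO/O.X] end (terminal -1, X#3); searched .XO/X.O/O.X to 12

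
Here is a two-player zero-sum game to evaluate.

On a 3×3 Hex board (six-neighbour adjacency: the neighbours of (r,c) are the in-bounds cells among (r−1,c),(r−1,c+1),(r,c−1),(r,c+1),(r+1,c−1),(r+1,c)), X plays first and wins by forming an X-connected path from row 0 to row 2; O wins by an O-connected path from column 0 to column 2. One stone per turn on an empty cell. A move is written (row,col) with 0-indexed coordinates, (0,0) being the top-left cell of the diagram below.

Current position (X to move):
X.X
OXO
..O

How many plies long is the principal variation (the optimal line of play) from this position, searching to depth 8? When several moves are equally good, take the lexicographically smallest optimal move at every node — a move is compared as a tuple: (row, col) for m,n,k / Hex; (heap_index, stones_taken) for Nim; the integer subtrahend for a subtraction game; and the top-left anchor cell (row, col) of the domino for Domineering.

ply 1, X at X.X/OXO/..O | (0,1)=+1→XXX/OXO/..O*; (2,0)=+1→X.X/OXO/X.O; (2,1)=+1→X.X/OXO/.XO
ply 2, O at XXX/OXO/..O | (2,0)=-1→XXX/OXO/O.O*; (2,1)=-1→XXX/OXO/.OO
ply 3, X at XXX/OXO/O.O | (2,1)=+1→XXX/OXO/OXO*
ply 4: XXX/OXO/OXO is terminal -1 (O); from X.X/OXO/..O depth 8

PV length from [X.X/OXO/..O]: 3 plies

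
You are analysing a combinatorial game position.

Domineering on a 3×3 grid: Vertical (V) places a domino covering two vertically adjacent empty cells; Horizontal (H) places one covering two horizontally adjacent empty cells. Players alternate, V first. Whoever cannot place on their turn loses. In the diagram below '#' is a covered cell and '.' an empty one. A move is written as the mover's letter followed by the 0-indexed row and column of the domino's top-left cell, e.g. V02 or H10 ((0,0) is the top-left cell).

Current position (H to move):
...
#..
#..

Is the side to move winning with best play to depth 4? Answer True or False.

H winning at [.../#../#..]: True

ply 1, H at .../#../#.. | H00=-1→##./#../#..; H01=-1→.##/#../#..; H11=+1→.../###/#..*; H21=-1→.../#../###
ply 2: .../###/#.. is terminal -1 (V); from .../#../#.. depth 4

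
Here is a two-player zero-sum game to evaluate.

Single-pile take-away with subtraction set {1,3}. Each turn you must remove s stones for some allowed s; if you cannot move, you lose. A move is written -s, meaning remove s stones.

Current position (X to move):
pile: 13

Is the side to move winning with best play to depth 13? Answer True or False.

[13] X move#1: -1:+1/12*, -3:+1/10
[12] O move#2: -1:-1/11*, -3:-1/9
[11] X move#3: -1:+1/10*, -3:+1/8
[10] O move#4: -1:-1/9*, -3:-1/7
[9] X move#5: -1:+1/8*, -3:+1/6
[8] O move#6: -1:-1/7*, -3:-1/5
[7] X move#7: -1:+1/6*, -3:+1/4
[6] O move#8: -1:-1/5*, -3:-1/3
[5] X move#9: -1:+1/4*, -3:+1/2
[4] O move#10: -1:-1/3*, -3:-1/1
[3] X move#11: -1:+1/2*, -3:+1/0
[2] O move#12: -1:-1/1*
[1] X move#13: -1:+1/0*
[0] end (terminal -1, O#14); searched 13 to 13

X winning at [13]: True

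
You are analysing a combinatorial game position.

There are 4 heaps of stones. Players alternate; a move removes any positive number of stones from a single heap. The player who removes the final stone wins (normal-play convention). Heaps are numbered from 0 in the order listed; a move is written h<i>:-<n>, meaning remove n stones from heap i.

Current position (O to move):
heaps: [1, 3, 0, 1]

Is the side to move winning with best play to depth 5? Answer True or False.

[(1,3,0,1)] O move#1: h0:-1:-1/(0,3,0,1), h1:-1:-1/(1,2,0,1), h1:-2:-1/(1,1,0,1), h1:-3:+1/(1,0,0,1)*, h3:-1:-1/(1,3,0,0)
[(1,0,0,1)] X move#2: h0:-1:-1/(0,0,0,1)*, h3:-1:-1/(1,0,0,0)
[(0,0,0,1)] O move#3: h3:-1:+1/(0,0,0,0)*
[(0,0,0,0)] end (terminal -1, X#4); searched (1,3,0,1) to 5

O winning at [(1,3,0,1)]: True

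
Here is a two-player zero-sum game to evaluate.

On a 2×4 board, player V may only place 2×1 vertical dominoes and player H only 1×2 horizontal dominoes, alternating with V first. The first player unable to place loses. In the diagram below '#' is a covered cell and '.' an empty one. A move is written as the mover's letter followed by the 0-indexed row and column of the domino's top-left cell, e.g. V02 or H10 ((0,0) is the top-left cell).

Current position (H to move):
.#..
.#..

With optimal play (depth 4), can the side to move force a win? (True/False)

ply 1, H at .#../.#.. | H02=+1→.###/.#..*; H12=+1→.#../.###
ply 2, V at .###/.#.. | V00=-1→####/##..*
ply 3, H at ####/##.. | H12=+1→####/####*
ply 4: ####/#### is terminal -1 (V); from .#../.#.. depth 4

H winning at [.#../.#..]: True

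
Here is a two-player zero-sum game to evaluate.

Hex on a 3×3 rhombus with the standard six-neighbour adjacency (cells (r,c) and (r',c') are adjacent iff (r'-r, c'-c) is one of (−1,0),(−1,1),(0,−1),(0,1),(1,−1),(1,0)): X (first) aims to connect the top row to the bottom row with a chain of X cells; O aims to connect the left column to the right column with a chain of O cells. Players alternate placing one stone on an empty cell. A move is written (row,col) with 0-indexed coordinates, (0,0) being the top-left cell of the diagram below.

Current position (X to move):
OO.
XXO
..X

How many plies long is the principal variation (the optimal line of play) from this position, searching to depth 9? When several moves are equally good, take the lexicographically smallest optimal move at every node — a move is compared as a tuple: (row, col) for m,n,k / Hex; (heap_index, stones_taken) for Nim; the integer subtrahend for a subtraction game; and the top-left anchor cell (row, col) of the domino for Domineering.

p1 X@[OO./XXO/..X]: (0,2)[OOX/XXO/..X]+1* (2,0)[OO./XXO/X.X]-1 (2,1)[OO./XXO/.XX]-1
p2 O@[OOX/XXO/..X]: (2,0)[OOX/XXO/O.X]-1* (2,1)[OOX/XXO/.OX]-1
p3 X@[OOX/XXO/O.X]: (2,1)[OOX/XXO/OXX]+1*
p4 O@[OOX/XXO/OXX] terminal -1; root [OO./XXO/..X] d9

PV length from [OO./XXO/..X]: 3 plies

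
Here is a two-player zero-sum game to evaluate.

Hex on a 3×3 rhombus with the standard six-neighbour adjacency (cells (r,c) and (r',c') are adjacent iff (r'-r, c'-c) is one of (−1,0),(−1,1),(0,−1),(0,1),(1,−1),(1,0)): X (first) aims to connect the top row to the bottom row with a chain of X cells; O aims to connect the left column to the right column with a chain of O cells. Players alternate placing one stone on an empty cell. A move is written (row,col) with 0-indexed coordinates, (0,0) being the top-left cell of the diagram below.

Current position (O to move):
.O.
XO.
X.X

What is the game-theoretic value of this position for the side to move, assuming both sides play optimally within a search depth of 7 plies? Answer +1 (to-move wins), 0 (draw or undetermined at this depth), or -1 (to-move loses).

[.O./XO./X.X] O move#1: (0,0):+1/OO./XO./X.X*, (0,2):-1/.OO/XO./X.X, (1,2):-1/.O./XOO/X.X, (2,1):-1/.O./XO./XOX
[OO./XO./X.X] X move#2: (0,2):-1/OOX/XO./X.X*, (1,2):-1/OO./XOX/X.X, (2,1):-1/OO./XO./XXX
[OOX/XO./X.X] O move#3: (1,2):+1/OOX/XOO/X.X*, (2,1):-1/OOX/XO./XOX
[OOX/XOO/X.X] end (terminal -1, X#4); searched .O./XO./X.X to 7

value(.O./XO./X.X, O) = +1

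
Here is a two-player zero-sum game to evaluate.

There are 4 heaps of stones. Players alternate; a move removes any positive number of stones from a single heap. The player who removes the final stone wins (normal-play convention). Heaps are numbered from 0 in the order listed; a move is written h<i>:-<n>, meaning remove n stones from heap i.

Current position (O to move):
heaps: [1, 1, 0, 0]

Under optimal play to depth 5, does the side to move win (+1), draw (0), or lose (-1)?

p1 O@[(1,1,0,0)]: h0:-1[(0,1,0,0)]-1* h1:-1[(1,0,0,0)]-1
p2 X@[(0,1,0,0)]: h1:-1[(0,0,0,0)]+1*
p3 O@[(0,0,0,0)] terminal -1; root [(1,1,0,0)] d5

value((1,1,0,0), O) = -1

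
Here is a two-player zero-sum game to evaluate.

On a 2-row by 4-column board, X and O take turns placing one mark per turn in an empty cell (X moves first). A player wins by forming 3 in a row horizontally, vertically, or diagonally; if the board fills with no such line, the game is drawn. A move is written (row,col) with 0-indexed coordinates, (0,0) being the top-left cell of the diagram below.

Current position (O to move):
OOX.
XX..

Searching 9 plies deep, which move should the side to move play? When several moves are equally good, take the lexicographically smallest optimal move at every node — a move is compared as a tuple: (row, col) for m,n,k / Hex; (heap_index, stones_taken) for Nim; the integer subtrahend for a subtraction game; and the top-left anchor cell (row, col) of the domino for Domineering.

p1 O@[OOX./XX..]: (0,3)[OOXO/XX..]-1 (1,2)[OOX./XXO.]+0* (1,3)[OOX./XX.O]-1
p2 X@[OOX./XXO.]: (0,3)[OOXX/XXO.]+0* (1,3)[OOX./XXOX]+0
p3 O@[OOXX/XXO.]: (1,3)[OOXX/XXOO]+0*
p4 X@[OOXX/XXOO] terminal +0; root [OOX./XX..] d9

O's best at [OOX./XX..]: (1,2)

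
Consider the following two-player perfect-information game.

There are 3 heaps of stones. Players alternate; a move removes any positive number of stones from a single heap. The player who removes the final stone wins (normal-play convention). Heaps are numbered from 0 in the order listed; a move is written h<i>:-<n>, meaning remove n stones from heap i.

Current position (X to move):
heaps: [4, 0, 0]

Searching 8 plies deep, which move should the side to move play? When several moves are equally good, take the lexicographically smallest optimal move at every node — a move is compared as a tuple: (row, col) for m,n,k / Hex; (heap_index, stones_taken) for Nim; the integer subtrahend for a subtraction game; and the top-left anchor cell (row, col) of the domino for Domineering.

X's best at [(4,0,0)]: h0:-4

p1 X@[(4,0,0)]: h0:-1[(3,0,0)]-1 h0:-2[(2,0,0)]-1 h0:-3[(1,0,0)]-1 h0:-4[(0,0,0)]+1*
p2 O@[(0,0,0)] terminal -1; root [(4,0,0)] d8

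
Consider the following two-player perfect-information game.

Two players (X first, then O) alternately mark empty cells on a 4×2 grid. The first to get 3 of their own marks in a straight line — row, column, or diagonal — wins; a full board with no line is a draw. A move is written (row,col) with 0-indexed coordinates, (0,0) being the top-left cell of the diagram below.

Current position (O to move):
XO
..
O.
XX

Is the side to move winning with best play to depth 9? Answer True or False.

ply 1, O at XO/../O./XX | (1,0)=+0→XO/O./O./XX*; (1,1)=+0→XO/.O/O./XX; (2,1)=+0→XO/../OO/XX
ply 2, X at XO/O./O./XX | (1,1)=+0→XO/OX/O./XX*; (2,1)=+0→XO/O./OX/XX
ply 3, O at XO/OX/O./XX | (2,1)=+0→XO/OX/OO/XX*
ply 4: XO/OX/OO/XX is terminal +0 (X); from XO/../O./XX depth 9

O winning at [XO/../O./XX]: False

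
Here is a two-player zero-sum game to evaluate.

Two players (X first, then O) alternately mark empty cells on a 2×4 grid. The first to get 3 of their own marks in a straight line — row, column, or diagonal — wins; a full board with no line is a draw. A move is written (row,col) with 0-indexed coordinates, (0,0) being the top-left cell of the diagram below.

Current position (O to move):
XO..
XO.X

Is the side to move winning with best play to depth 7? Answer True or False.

[XO../XO.X] O move#1: (0,2):+0/XOO./XO.X*, (0,3):+0/XO.O/XO.X, (1,2):+0/XO../XOOX
[XOO./XO.X] X move#2: (0,3):+0/XOOX/XO.X*, (1,2):-1/XOO./XOXX
[XOOX/XO.X] O move#3: (1,2):+0/XOOX/XOOX*
[XOOX/XOOX] end (terminal +0, X#4); searched XO../XO.X to 7

O winning at [XO../XO.X]: False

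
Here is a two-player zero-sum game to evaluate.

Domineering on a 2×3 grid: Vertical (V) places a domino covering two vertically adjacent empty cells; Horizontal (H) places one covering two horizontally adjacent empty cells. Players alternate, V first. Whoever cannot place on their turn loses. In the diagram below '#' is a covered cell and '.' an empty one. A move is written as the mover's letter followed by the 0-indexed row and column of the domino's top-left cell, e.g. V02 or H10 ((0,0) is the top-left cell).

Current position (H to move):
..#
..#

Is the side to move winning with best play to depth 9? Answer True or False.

H winning at [..#/..#]: True

ply 1, H at ..#/..# | H00=+1→###/..#*; H10=+1→..#/###
ply 2: ###/..# is terminal -1 (V); from ..#/..# depth 9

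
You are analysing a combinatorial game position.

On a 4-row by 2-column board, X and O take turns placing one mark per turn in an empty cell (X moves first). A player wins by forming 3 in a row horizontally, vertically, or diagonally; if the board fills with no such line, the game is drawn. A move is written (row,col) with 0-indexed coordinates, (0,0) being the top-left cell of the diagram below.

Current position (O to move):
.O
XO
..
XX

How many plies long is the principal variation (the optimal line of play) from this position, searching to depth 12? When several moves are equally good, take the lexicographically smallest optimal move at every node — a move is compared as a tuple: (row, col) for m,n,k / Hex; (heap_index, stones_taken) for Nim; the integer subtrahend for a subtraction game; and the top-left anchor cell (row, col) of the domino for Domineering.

PV length from [.O/XO/../XX]: 1 ply

p1 O@[.O/XO/../XX]: (0,0)[OO/XO/../XX]-1 (2,0)[.O/XO/O./XX]+0 (2,1)[.O/XO/.O/XX]+1*
p2 X@[.O/XO/.O/XX] terminal -1; root [.O/XO/../XX] d12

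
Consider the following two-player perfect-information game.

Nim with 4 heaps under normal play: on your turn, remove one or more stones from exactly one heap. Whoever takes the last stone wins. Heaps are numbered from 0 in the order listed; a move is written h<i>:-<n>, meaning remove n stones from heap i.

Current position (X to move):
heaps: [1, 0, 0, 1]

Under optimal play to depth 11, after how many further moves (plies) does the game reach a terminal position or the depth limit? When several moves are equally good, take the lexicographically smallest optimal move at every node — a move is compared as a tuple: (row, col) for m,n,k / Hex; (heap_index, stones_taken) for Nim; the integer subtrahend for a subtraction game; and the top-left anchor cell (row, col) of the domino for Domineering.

PV length from [(1,0,0,1)]: 2 plies

[(1,0,0,1)] X move#1: h0:-1:-1/(0,0,0,1)*, h3:-1:-1/(1,0,0,0)
[(0,0,0,1)] O move#2: h3:-1:+1/(0,0,0,0)*
[(0,0,0,0)] end (terminal -1, X#3); searched (1,0,0,1) to 11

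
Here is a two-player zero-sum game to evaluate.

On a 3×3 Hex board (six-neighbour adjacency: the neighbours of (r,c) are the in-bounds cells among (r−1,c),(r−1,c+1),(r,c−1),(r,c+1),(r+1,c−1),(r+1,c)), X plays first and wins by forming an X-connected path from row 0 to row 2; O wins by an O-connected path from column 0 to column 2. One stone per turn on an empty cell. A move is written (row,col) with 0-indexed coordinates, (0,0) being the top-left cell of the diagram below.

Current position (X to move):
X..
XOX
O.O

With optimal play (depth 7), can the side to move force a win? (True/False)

p1 X@[X../XOX/O.O]: (0,1)[XX./XOX/O.O]-1* (0,2)[X.X/XOX/O.O]-1 (2,1)[X../XOX/OXO]-1
p2 O@[XX./XOX/O.O]: (0,2)[XXO/XOX/O.O]+1* (2,1)[XX./XOX/OOO]+1
p3 X@[XXO/XOX/O.O] terminal -1; root [X../XOX/O.O] d7

X winning at [X../XOX/O.O]: False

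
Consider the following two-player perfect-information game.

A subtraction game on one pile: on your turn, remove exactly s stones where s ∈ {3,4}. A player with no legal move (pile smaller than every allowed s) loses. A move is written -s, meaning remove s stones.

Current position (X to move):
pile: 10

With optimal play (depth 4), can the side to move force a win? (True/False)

p1 X@[10]: -3[7]+1* -4[6]-1
p2 O@[7]: -3[4]-1* -4[3]-1
p3 X@[4]: -3[1]+1* -4[0]+1
p4 O@[1] terminal -1; root [10] d4

X winning at [10]: True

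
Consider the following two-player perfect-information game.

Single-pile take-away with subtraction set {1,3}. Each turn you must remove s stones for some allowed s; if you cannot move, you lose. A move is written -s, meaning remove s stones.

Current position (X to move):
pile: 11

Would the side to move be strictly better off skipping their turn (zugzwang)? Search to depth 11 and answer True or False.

[11] X move#1: -1:+1/10*, -3:+1/8
[10] O move#2: -1:-1/9*, -3:-1/7
[9] X move#3: -1:+1/8*, -3:+1/6
[8] O move#4: -1:-1/7*, -3:-1/5
[7] X move#5: -1:+1/6*, -3:+1/4
[6] O move#6: -1:-1/5*, -3:-1/3
[5] X move#7: -1:+1/4*, -3:+1/2
[4] O move#8: -1:-1/3*, -3:-1/1
[3] X move#9: -1:+1/2*, -3:+1/0
[2] O move#10: -1:-1/1*
[1] X move#11: -1:+1/0*
[0] end (terminal -1, O#12); searched 11 to 11
if X skipped the turn, O would face:
~ [11] O move#1: -1:+1/10*, -3:+1/8
~ [10] X move#2: -1:-1/9*, -3:-1/7
~ [9] O move#3: -1:+1/8*, -3:+1/6
~ [8] X move#4: -1:-1/7*, -3:-1/5
~ [7] O move#5: -1:+1/6*, -3:+1/4
~ [6] X move#6: -1:-1/5*, -3:-1/3
~ [5] O move#7: -1:+1/4*, -3:+1/2
~ [4] X move#8: -1:-1/3*, -3:-1/1
~ [3] O move#9: -1:+1/2*, -3:+1/0
~ [2] X move#10: -1:-1/1*
~ [1] O move#11: -1:+1/0*
~ [0] end (terminal -1, X#12); searched 11 to 11
compare (X): move=+1 vs pass=-1

zugzwang(11, X) = False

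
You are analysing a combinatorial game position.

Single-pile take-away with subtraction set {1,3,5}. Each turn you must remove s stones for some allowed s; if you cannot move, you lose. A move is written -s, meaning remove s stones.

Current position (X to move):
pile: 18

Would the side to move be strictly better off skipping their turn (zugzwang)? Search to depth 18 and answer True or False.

zugzwang(18, X) = True

[18] X move#1: -1:-1/17*, -3:-1/15, -5:-1/13
[17] O move#2: -1:+1/16*, -3:+1/14, -5:+1/12
[16] X move#3: -1:-1/15*, -3:-1/13, -5:-1/11
[15] O move#4: -1:+1/14*, -3:+1/12, -5:+1/10
[14] X move#5: -1:-1/13*, -3:-1/11, -5:-1/9
[13] O move#6: -1:+1/12*, -3:+1/10, -5:+1/8
[12] X move#7: -1:-1/11*, -3:-1/9, -5:-1/7
[11] O move#8: -1:+1/10*, -3:+1/8, -5:+1/6
[10] X move#9: -1:-1/9*, -3:-1/7, -5:-1/5
[9] O move#10: -1:+1/8*, -3:+1/6, -5:+1/4
[8] X move#11: -1:-1/7*, -3:-1/5, -5:-1/3
[7] O move#12: -1:+1/6*, -3:+1/4, -5:+1/2
[6] X move#13: -1:-1/5*, -3:-1/3, -5:-1/1
[5] O move#14: -1:+1/4*, -3:+1/2, -5:+1/0
[4] X move#15: -1:-1/3*, -3:-1/1
[3] O move#16: -1:+1/2*, -3:+1/0
[2] X move#17: -1:-1/1*
[1] O move#18: -1:+1/0*
[0] end (terminal -1, X#19); searched 18 to 18
if X skipped the turn, O would face:
~ [18] O move#1: -1:-1/17*, -3:-1/15, -5:-1/13
~ [17] X move#2: -1:+1/16*, -3:+1/14, -5:+1/12
~ [16] O move#3: -1:-1/15*, -3:-1/13, -5:-1/11
~ [15] X move#4: -1:+1/14*, -3:+1/12, -5:+1/10
~ [14] O move#5: -1:-1/13*, -3:-1/11, -5:-1/9
~ [13] X move#6: -1:+1/12*, -3:+1/10, -5:+1/8
~ [12] O move#7: -1:-1/11*, -3:-1/9, -5:-1/7
~ [11] X move#8: -1:+1/10*, -3:+1/8, -5:+1/6
~ [10] O move#9: -1:-1/9*, -3:-1/7, -5:-1/5
~ [9] X move#10: -1:+1/8*, -3:+1/6, -5:+1/4
~ [8] O move#11: -1:-1/7*, -3:-1/5, -5:-1/3
~ [7] X move#12: -1:+1/6*, -3:+1/4, -5:+1/2
~ [6] O move#13: -1:-1/5*, -3:-1/3, -5:-1/1
~ [5] X move#14: -1:+1/4*, -3:+1/2, -5:+1/0
~ [4] O move#15: -1:-1/3*, -3:-1/1
~ [3] X move#16: -1:+1/2*, -3:+1/0
~ [2] O move#17: -1:-1/1*
~ [1] X move#18: -1:+1/0*
~ [0] end (terminal -1, O#19); searched 18 to 18
compare (X): move=-1 vs pass=+1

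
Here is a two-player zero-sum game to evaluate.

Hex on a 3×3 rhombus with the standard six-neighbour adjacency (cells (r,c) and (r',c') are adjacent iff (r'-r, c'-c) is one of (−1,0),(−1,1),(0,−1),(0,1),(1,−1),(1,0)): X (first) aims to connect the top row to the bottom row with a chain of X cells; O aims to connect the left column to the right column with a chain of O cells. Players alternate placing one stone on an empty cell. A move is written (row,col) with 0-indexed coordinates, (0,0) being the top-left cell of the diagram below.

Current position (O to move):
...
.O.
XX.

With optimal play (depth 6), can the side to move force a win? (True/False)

O winning at [.../.O./XX.]: True

[.../.O./XX.] O move#1: (0,0):+1/O../.O./XX.*, (0,1):+1/.O./.O./XX., (0,2):-1/..O/.O./XX., (1,0):+1/.../OO./XX., (1,2):-1/.../.OO/XX., (2,2):-1/.../.O./XXO
[O../.O./XX.] X move#2: (0,1):-1/OX./.O./XX.*, (0,2):-1/O.X/.O./XX., (1,0):-1/O../XO./XX., (1,2):-1/O../.OX/XX., (2,2):-1/O../.O./XXX
[OX./.O./XX.] O move#3: (0,2):-1/OXO/.O./XX., (1,0):+1/OX./OO./XX.*, (1,2):-1/OX./.OO/XX., (2,2):-1/OX./.O./XXO
[OX./OO./XX.] X move#4: (0,2):-1/OXX/OO./XX.*, (1,2):-1/OX./OOX/XX., (2,2):-1/OX./OO./XXX
[OXX/OO./XX.] O move#5: (1,2):+1/OXX/OOO/XX.*, (2,2):-1/OXX/OO./XXO
[OXX/OOO/XX.] end (terminal -1, X#6); searched .../.O./XX. to 6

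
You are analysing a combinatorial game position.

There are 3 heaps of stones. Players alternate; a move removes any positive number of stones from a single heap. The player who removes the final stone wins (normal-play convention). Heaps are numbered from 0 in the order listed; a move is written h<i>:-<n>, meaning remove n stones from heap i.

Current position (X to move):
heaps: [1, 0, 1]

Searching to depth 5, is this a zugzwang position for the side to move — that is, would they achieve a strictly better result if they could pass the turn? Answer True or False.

p1 X@[(1,0,1)]: h0:-1[(0,0,1)]-1* h2:-1[(1,0,0)]-1
p2 O@[(0,0,1)]: h2:-1[(0,0,0)]+1*
p3 X@[(0,0,0)] terminal -1; root [(1,0,1)] d5
suppose X passes — search the same position with O to move:
pass> p1 O@[(1,0,1)]: h0:-1[(0,0,1)]-1* h2:-1[(1,0,0)]-1
pass> p2 X@[(0,0,1)]: h2:-1[(0,0,0)]+1*
pass> p3 O@[(0,0,0)] terminal -1; root [(1,0,1)] d5
for X: play -1, pass +1

zugzwang((1,0,1), X) = True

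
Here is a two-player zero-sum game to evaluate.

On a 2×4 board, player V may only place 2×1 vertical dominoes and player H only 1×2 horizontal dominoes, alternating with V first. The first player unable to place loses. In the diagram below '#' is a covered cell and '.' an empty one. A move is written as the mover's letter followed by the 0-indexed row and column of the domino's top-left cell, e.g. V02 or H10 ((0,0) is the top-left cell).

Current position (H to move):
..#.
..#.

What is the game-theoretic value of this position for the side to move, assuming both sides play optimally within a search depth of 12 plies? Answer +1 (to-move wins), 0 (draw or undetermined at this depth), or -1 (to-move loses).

[..#./..#.] H move#1: H00:+1/###./..#.*, H10:+1/..#./###.
[###./..#.] V move#2: V03:-1/####/..##*
[####/..##] H move#3: H10:+1/####/####*
[####/####] end (terminal -1, V#4); searched ..#./..#. to 12

value(..#./..#., H) = +1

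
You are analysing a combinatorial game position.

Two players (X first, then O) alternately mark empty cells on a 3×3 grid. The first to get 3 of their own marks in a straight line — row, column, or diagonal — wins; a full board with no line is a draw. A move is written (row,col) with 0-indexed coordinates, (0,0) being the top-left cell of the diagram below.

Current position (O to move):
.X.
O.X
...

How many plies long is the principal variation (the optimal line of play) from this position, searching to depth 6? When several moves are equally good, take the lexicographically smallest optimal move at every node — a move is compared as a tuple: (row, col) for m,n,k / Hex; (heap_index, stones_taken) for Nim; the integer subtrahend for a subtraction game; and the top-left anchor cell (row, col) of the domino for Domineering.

[.X./O.X/...] O move#1: (0,0):-1/OX./O.X/..., (0,2):+0/.XO/O.X/...*, (1,1):-1/.X./OOX/..., (2,0):-1/.X./O.X/O.., (2,1):-1/.X./O.X/.O., (2,2):+0/.X./O.X/..O
[.XO/O.X/...] X move#2: (0,0):+0/XXO/O.X/...*, (1,1):+0/.XO/OXX/..., (2,0):+0/.XO/O.X/X.., (2,1):+0/.XO/O.X/.X., (2,2):-1/.XO/O.X/..X
[XXO/O.X/...] O move#3: (1,1):+0/XXO/OOX/...*, (2,0):-1/XXO/O.X/O.., (2,1):+0/XXO/O.X/.O., (2,2):+0/XXO/O.X/..O
[XXO/OOX/...] X move#4: (2,0):+0/XXO/OOX/X..*, (2,1):-1/XXO/OOX/.X., (2,2):-1/XXO/OOX/..X
[XXO/OOX/X..] O move#5: (2,1):+0/XXO/OOX/XO.*, (2,2):+0/XXO/OOX/X.O
[XXO/OOX/XO.] X move#6: (2,2):+0/XXO/OOX/XOX*
[XXO/OOX/XOX] end (terminal +0, O#7); searched .X./O.X/... to 6

PV length from [.X./O.X/...]: 6 plies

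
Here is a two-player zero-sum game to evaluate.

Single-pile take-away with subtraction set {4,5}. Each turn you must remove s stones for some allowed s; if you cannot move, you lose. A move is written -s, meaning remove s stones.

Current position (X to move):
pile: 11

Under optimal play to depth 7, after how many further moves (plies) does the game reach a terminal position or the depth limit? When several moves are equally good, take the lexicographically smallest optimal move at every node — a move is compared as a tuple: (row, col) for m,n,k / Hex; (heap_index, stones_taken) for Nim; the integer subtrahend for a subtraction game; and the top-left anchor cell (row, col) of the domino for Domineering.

PV length from [11]: 2 plies

p1 X@[11]: -4[7]-1* -5[6]-1
p2 O@[7]: -4[3]+1* -5[2]+1
p3 X@[3] terminal -1; root [11] d7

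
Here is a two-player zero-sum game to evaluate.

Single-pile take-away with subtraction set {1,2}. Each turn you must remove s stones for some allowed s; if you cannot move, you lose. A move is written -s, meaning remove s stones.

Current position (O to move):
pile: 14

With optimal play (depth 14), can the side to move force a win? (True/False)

p1 O@[14]: -1[13]-1 -2[12]+1*
p2 X@[12]: -1[11]-1* -2[10]-1
p3 O@[11]: -1[10]-1 -2[9]+1*
p4 X@[9]: -1[8]-1* -2[7]-1
p5 O@[8]: -1[7]-1 -2[6]+1*
p6 X@[6]: -1[5]-1* -2[4]-1
p7 O@[5]: -1[4]-1 -2[3]+1*
p8 X@[3]: -1[2]-1* -2[1]-1
p9 O@[2]: -1[1]-1 -2[0]+1*
p10 X@[0] terminal -1; root [14] d14

O winning at [14]: True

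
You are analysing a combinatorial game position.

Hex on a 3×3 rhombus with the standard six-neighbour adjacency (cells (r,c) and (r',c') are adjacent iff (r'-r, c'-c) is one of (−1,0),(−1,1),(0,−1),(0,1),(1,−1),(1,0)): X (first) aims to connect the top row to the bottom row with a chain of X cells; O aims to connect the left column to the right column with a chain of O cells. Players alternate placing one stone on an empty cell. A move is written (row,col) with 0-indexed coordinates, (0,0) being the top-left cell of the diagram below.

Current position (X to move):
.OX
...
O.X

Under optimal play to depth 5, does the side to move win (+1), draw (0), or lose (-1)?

ply 1, X at .OX/.../O.X | (0,0)=-1→XOX/.../O.X; (1,0)=-1→.OX/X../O.X; (1,1)=+1→.OX/.X./O.X*; (1,2)=+1→.OX/..X/O.X; (2,1)=+1→.OX/.../OXX
ply 2, O at .OX/.X./O.X | (0,0)=-1→OOX/.X./O.X*; (1,0)=-1→.OX/OX./O.X; (1,2)=-1→.OX/.XO/O.X; (2,1)=-1→.OX/.X./OOX
ply 3, X at OOX/.X./O.X | (1,0)=+1→OOX/XX./O.X*; (1,2)=+1→OOX/.XX/O.X; (2,1)=+1→OOX/.X./OXX
ply 4, O at OOX/XX./O.X | (1,2)=-1→OOX/XXO/O.X*; (2,1)=-1→OOX/XX./OOX
ply 5, X at OOX/XXO/O.X | (2,1)=+1→OOX/XXO/OXX*
ply 6: OOX/XXO/OXX is terminal -1 (O); from .OX/.../O.X depth 5

value(.OX/.../O.X, X) = +1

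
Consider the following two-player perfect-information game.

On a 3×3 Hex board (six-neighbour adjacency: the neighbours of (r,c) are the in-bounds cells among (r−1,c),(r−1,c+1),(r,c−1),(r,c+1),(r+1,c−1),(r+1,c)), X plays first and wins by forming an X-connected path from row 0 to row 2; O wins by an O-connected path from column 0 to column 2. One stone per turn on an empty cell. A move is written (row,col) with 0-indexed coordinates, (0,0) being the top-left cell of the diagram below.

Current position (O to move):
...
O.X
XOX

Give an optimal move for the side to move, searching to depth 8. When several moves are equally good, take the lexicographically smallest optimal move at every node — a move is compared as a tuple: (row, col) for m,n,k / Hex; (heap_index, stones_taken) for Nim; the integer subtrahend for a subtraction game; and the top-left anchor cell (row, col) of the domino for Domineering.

ply 1, O at .../O.X/XOX | (0,0)=-1→O../O.X/XOX; (0,1)=-1→.O./O.X/XOX; (0,2)=+1→..O/O.X/XOX*; (1,1)=-1→.../OOX/XOX
ply 2, X at ..O/O.X/XOX | (0,0)=-1→X.O/O.X/XOX*; (0,1)=-1→.XO/O.X/XOX; (1,1)=-1→..O/OXX/XOX
ply 3, O at X.O/O.X/XOX | (0,1)=+1→XOO/O.X/XOX*; (1,1)=+1→X.O/OOX/XOX
ply 4: XOO/O.X/XOX is terminal -1 (X); from .../O.X/XOX depth 8

O's best at [.../O.X/XOX]: (0,2)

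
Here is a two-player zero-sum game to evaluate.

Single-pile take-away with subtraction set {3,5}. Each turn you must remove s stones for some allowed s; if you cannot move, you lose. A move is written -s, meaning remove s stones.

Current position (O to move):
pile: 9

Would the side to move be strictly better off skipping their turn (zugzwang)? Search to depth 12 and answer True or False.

zugzwang(9, O) = True

p1 O@[9]: -3[6]-1* -5[4]-1
p2 X@[6]: -3[3]-1 -5[1]+1*
p3 O@[1] terminal -1; root [9] d12
pass branch (X moves first from the same position):
  | p1 X@[9]: -3[6]-1* -5[4]-1
  | p2 O@[6]: -3[3]-1 -5[1]+1*
  | p3 X@[1] terminal -1; root [9] d12
O moving scores -1; O passing scores +1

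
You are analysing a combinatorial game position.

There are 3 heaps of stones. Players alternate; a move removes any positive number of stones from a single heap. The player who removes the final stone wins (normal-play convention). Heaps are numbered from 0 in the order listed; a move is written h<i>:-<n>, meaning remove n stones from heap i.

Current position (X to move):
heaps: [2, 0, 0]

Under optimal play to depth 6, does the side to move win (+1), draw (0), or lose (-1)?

value((2,0,0), X) = +1

[(2,0,0)] X move#1: h0:-1:-1/(1,0,0), h0:-2:+1/(0,0,0)*
[(0,0,0)] end (terminal -1, O#2); searched (2,0,0) to 6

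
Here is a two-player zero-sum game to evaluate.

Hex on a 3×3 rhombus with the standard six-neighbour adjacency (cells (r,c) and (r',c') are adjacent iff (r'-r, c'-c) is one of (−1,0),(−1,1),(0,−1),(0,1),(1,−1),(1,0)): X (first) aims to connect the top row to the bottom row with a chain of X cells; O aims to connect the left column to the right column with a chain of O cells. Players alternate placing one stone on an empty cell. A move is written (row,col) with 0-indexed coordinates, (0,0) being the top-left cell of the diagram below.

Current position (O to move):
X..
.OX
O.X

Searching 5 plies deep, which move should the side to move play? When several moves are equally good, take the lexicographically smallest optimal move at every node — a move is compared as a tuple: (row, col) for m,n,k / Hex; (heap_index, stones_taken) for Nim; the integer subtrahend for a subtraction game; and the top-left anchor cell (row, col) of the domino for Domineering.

p1 O@[X../.OX/O.X]: (0,1)[XO./.OX/O.X]-1 (0,2)[X.O/.OX/O.X]+1* (1,0)[X../OOX/O.X]-1 (2,1)[X../.OX/OOX]-1
p2 X@[X.O/.OX/O.X] terminal -1; root [X../.OX/O.X] d5

O's best at [X../.OX/O.X]: (0,2)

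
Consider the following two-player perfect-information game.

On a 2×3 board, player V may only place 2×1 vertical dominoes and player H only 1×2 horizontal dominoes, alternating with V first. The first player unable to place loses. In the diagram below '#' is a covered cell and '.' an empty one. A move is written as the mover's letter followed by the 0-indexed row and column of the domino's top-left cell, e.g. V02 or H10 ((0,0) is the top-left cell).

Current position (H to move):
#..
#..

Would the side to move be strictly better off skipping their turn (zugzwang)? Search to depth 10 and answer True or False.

ply 1, H at #../#.. | H01=+1→###/#..*; H11=+1→#../###
ply 2: ###/#.. is terminal -1 (V); from #../#.. depth 10
pass branch (V moves first from the same position):
  | ply 1, V at #../#.. | V01=+1→##./##.*; V02=+1→#.#/#.#
  | ply 2: ##./##. is terminal -1 (H); from #../#.. depth 10
H moving scores +1; H passing scores -1

zugzwang(#../#.., H) = False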